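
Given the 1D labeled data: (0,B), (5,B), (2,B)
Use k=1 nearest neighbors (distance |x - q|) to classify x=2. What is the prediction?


Distances: |0-2|=2, |5-2|=3, |2-2|=0. 1 nearest: (2,B). Counts: {'B': 1}. Majority class: B.

B


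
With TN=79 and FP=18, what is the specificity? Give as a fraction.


Specificity = TN / (TN + FP) = 79 / 97 = 79/97.

79/97


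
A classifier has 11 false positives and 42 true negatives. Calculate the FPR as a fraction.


FPR = FP / (FP + TN) = 11 / 53 = 11/53.

11/53


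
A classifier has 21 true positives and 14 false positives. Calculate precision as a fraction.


Precision = TP / (TP + FP) = 21 / 35 = 3/5.

3/5


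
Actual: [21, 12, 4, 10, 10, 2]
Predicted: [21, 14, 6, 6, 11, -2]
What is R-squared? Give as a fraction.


Mean(y) = 59/6. SS_res = 41. SS_tot = 1349/6. R^2 = 1 - 41/(1349/6) = 1103/1349.

1103/1349


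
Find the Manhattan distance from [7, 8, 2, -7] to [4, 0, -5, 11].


d = sum of absolute differences: |7-4|=3 + |8-0|=8 + |2--5|=7 + |-7-11|=18 = 36.

36


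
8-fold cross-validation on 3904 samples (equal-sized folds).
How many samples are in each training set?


Each validation fold has 3904/8 = 488 samples. Training set = 3904 - 488 = 3416.

3416


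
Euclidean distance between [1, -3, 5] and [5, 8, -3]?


d = sqrt(sum of squared differences). (1-5)^2=16, (-3-8)^2=121, (5--3)^2=64. Sum = 201.

sqrt(201)


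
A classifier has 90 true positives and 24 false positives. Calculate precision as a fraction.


Precision = TP / (TP + FP) = 90 / 114 = 15/19.

15/19


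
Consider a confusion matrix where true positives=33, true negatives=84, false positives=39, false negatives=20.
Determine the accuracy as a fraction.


Accuracy = (TP + TN) / (TP + TN + FP + FN) = (33 + 84) / 176 = 117/176.

117/176


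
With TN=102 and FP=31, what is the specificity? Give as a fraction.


Specificity = TN / (TN + FP) = 102 / 133 = 102/133.

102/133


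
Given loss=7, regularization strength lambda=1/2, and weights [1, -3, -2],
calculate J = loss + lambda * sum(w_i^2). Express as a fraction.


L2 sq norm = sum(w^2) = 14. J = 7 + 1/2 * 14 = 14.

14


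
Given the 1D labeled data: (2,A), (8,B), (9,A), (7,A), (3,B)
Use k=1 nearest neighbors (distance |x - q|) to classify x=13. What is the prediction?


Distances: |2-13|=11, |8-13|=5, |9-13|=4, |7-13|=6, |3-13|=10. 1 nearest: (9,A). Counts: {'A': 1}. Majority class: A.

A


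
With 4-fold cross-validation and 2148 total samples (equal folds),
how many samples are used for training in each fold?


Each validation fold has 2148/4 = 537 samples. Training set = 2148 - 537 = 1611.

1611


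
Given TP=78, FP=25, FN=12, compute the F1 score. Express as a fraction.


Precision = 78/103 = 78/103. Recall = 78/90 = 13/15. F1 = 2*P*R/(P+R) = 156/193.

156/193


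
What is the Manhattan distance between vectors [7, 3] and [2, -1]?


d = sum of absolute differences: |7-2|=5 + |3--1|=4 = 9.

9


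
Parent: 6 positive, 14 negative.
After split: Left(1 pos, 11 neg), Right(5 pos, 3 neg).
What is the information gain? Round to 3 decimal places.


H(parent) = 0.8813. H(left) = 0.4138, H(right) = 0.9544. Weighted = (12/20)*0.4138 + (8/20)*0.9544 = 0.6300. IG = 0.8813 - 0.6300 = 0.2513, which rounds to 0.251.

0.251


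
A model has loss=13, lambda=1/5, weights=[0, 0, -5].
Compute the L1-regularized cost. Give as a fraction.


L1 norm = sum(|w|) = 5. J = 13 + 1/5 * 5 = 14.

14


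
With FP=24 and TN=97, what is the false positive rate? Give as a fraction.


FPR = FP / (FP + TN) = 24 / 121 = 24/121.

24/121


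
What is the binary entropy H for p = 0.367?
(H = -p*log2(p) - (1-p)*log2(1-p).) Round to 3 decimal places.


H = -0.367*log2(0.367) - 0.633*log2(0.633) = 0.948.

0.948


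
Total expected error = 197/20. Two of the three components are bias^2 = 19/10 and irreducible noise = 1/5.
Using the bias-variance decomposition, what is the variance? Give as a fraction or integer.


Total error = bias^2 + variance + irreducible noise. So variance = 197/20 - 19/10 - 1/5 = 31/4.

31/4


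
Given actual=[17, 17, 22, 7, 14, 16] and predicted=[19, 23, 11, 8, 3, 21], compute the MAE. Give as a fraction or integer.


MAE = (1/6) * (|17-19|=2 + |17-23|=6 + |22-11|=11 + |7-8|=1 + |14-3|=11 + |16-21|=5). Sum = 36. MAE = 6.

6


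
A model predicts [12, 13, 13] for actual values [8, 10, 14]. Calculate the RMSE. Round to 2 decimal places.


MSE = 8.6667. RMSE = sqrt(8.6667) = 2.94.

2.94


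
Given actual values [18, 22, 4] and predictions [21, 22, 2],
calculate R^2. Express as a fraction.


Mean(y) = 44/3. SS_res = 13. SS_tot = 536/3. R^2 = 1 - 13/(536/3) = 497/536.

497/536


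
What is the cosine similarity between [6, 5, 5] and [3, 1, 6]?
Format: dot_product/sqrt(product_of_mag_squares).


dot = 53. |a|^2 = 86, |b|^2 = 46. cos = 53/sqrt(3956).

53/sqrt(3956)


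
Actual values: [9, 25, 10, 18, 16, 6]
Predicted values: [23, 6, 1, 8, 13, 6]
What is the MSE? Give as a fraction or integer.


MSE = (1/6) * ((9-23)^2=196 + (25-6)^2=361 + (10-1)^2=81 + (18-8)^2=100 + (16-13)^2=9 + (6-6)^2=0). Sum = 747. MSE = 249/2.

249/2


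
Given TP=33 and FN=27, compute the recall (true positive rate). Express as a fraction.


Recall = TP / (TP + FN) = 33 / 60 = 11/20.

11/20


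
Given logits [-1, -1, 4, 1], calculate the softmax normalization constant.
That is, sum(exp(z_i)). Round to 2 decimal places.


Denom = e^-1=0.3679 + e^-1=0.3679 + e^4=54.5982 + e^1=2.7183. Sum = 58.0523, which rounds to 58.05.

58.05


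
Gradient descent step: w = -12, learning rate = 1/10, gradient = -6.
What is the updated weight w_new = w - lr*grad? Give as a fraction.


w_new = -12 - 1/10 * -6 = -12 - -3/5 = -57/5.

-57/5


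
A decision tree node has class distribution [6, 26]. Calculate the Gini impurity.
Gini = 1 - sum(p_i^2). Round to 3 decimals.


Total = 32. Proportions: 6/32, 26/32. sum(p_i^2) = 0.6953. Gini = 1 - 0.6953 = 0.3047, which rounds to 0.305.

0.305


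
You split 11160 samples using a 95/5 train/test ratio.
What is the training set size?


Test set = 11160 * 5% = 558. Training set = 11160 - 558 = 10602.

10602


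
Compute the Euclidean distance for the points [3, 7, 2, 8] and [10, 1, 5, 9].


d = sqrt(sum of squared differences). (3-10)^2=49, (7-1)^2=36, (2-5)^2=9, (8-9)^2=1. Sum = 95.

sqrt(95)


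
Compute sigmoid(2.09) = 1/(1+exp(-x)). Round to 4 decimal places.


sigma(2.09) = 1/(1+e^(-2.09)) = 1/(1+0.123687) = 1/1.123687 = 0.8899.

0.8899


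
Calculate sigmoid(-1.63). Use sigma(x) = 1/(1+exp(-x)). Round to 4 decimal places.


sigma(-1.63) = 1/(1+e^(1.63)) = 1/(1+5.103875) = 1/6.103875 = 0.1638.

0.1638


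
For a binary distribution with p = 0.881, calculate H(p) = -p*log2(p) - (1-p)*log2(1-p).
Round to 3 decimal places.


H = -0.881*log2(0.881) - 0.119*log2(0.119) = 0.526.

0.526


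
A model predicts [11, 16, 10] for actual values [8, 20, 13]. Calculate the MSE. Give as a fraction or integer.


MSE = (1/3) * ((8-11)^2=9 + (20-16)^2=16 + (13-10)^2=9). Sum = 34. MSE = 34/3.

34/3


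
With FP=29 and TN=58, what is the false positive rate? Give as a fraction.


FPR = FP / (FP + TN) = 29 / 87 = 1/3.

1/3


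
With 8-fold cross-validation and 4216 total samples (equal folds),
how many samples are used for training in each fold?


Each validation fold has 4216/8 = 527 samples. Training set = 4216 - 527 = 3689.

3689


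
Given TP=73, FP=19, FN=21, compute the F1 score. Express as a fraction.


Precision = 73/92 = 73/92. Recall = 73/94 = 73/94. F1 = 2*P*R/(P+R) = 73/93.

73/93


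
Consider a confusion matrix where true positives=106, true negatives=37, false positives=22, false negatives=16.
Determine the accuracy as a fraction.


Accuracy = (TP + TN) / (TP + TN + FP + FN) = (106 + 37) / 181 = 143/181.

143/181


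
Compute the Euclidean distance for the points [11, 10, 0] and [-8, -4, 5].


d = sqrt(sum of squared differences). (11--8)^2=361, (10--4)^2=196, (0-5)^2=25. Sum = 582.

sqrt(582)


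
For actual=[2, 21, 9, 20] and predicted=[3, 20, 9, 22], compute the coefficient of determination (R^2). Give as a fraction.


Mean(y) = 13. SS_res = 6. SS_tot = 250. R^2 = 1 - 6/(250) = 122/125.

122/125


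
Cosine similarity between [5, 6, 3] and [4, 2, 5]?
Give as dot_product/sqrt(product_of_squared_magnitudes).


dot = 47. |a|^2 = 70, |b|^2 = 45. cos = 47/sqrt(3150).

47/sqrt(3150)


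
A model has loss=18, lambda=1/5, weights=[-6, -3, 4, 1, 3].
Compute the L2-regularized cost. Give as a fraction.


L2 sq norm = sum(w^2) = 71. J = 18 + 1/5 * 71 = 161/5.

161/5


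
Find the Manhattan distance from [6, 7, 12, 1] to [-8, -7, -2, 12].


d = sum of absolute differences: |6--8|=14 + |7--7|=14 + |12--2|=14 + |1-12|=11 = 53.

53


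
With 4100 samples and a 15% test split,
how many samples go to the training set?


Test set = 4100 * 15% = 615. Training set = 4100 - 615 = 3485.

3485


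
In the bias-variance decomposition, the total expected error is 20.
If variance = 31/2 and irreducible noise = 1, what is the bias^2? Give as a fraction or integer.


Total error = bias^2 + variance + irreducible noise. So bias^2 = 20 - 31/2 - 1 = 7/2.

7/2


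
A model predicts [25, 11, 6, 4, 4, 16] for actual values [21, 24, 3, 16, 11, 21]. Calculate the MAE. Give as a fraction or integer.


MAE = (1/6) * (|21-25|=4 + |24-11|=13 + |3-6|=3 + |16-4|=12 + |11-4|=7 + |21-16|=5). Sum = 44. MAE = 22/3.

22/3


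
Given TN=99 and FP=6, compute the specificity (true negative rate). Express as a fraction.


Specificity = TN / (TN + FP) = 99 / 105 = 33/35.

33/35


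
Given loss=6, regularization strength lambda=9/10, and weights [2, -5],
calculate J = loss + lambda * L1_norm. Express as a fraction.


L1 norm = sum(|w|) = 7. J = 6 + 9/10 * 7 = 123/10.

123/10


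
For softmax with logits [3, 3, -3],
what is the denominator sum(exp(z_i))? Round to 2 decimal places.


Denom = e^3=20.0855 + e^3=20.0855 + e^-3=0.0498. Sum = 40.2208, which rounds to 40.22.

40.22


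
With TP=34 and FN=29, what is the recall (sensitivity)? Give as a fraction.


Recall = TP / (TP + FN) = 34 / 63 = 34/63.

34/63


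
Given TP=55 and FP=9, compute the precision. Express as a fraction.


Precision = TP / (TP + FP) = 55 / 64 = 55/64.

55/64


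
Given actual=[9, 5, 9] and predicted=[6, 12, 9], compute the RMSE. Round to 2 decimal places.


MSE = 19.3333. RMSE = sqrt(19.3333) = 4.40.

4.40


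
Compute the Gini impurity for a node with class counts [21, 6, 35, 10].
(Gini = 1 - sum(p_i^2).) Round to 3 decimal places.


Total = 72. Proportions: 21/72, 6/72, 35/72, 10/72. sum(p_i^2) = 0.3476. Gini = 1 - 0.3476 = 0.6524, which rounds to 0.652.

0.652


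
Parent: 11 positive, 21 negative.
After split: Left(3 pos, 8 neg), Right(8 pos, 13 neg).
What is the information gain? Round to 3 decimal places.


H(parent) = 0.9284. H(left) = 0.8454, H(right) = 0.9587. Weighted = (11/32)*0.8454 + (21/32)*0.9587 = 0.9198. IG = 0.9284 - 0.9198 = 0.0086, which rounds to 0.009.

0.009


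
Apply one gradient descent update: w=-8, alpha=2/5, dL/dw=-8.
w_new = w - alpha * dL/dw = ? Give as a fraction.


w_new = -8 - 2/5 * -8 = -8 - -16/5 = -24/5.

-24/5


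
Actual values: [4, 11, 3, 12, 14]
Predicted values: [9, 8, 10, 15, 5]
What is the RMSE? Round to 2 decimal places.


MSE = 34.6000. RMSE = sqrt(34.6000) = 5.88.

5.88


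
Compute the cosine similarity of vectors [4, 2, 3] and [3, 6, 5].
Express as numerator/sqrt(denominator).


dot = 39. |a|^2 = 29, |b|^2 = 70. cos = 39/sqrt(2030).

39/sqrt(2030)


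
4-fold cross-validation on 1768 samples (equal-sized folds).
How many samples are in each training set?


Each validation fold has 1768/4 = 442 samples. Training set = 1768 - 442 = 1326.

1326


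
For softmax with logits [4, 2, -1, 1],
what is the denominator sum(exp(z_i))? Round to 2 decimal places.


Denom = e^4=54.5982 + e^2=7.3891 + e^-1=0.3679 + e^1=2.7183. Sum = 65.0735, which rounds to 65.07.

65.07


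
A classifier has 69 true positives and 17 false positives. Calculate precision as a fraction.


Precision = TP / (TP + FP) = 69 / 86 = 69/86.

69/86


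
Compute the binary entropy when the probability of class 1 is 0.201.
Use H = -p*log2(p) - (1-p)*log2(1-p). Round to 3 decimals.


H = -0.201*log2(0.201) - 0.799*log2(0.799) = 0.724.

0.724


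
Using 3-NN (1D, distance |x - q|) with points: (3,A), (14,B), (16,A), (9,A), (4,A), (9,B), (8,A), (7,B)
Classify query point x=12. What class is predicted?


Distances: |3-12|=9, |14-12|=2, |16-12|=4, |9-12|=3, |4-12|=8, |9-12|=3, |8-12|=4, |7-12|=5. 3 nearest: (14,B), (9,A), (9,B). Counts: {'B': 2, 'A': 1}. Majority class: B.

B


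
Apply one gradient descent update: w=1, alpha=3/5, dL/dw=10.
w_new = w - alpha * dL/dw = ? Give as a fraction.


w_new = 1 - 3/5 * 10 = 1 - 6 = -5.

-5


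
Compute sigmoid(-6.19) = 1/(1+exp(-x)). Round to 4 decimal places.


sigma(-6.19) = 1/(1+e^(6.19)) = 1/(1+487.846106) = 1/488.846106 = 0.0020.

0.0020


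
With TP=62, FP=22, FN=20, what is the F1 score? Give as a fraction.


Precision = 62/84 = 31/42. Recall = 62/82 = 31/41. F1 = 2*P*R/(P+R) = 62/83.

62/83


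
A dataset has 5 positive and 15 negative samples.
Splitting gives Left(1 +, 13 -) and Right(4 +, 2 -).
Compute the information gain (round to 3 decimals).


H(parent) = 0.8113. H(left) = 0.3712, H(right) = 0.9183. Weighted = (14/20)*0.3712 + (6/20)*0.9183 = 0.5353. IG = 0.8113 - 0.5353 = 0.2760, which rounds to 0.276.

0.276


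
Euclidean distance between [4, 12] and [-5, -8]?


d = sqrt(sum of squared differences). (4--5)^2=81, (12--8)^2=400. Sum = 481.

sqrt(481)


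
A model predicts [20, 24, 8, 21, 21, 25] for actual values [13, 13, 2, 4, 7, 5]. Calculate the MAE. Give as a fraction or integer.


MAE = (1/6) * (|13-20|=7 + |13-24|=11 + |2-8|=6 + |4-21|=17 + |7-21|=14 + |5-25|=20). Sum = 75. MAE = 25/2.

25/2


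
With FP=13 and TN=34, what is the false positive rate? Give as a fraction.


FPR = FP / (FP + TN) = 13 / 47 = 13/47.

13/47


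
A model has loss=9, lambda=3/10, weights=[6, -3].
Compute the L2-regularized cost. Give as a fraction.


L2 sq norm = sum(w^2) = 45. J = 9 + 3/10 * 45 = 45/2.

45/2


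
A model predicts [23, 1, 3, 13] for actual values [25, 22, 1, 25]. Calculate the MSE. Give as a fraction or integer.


MSE = (1/4) * ((25-23)^2=4 + (22-1)^2=441 + (1-3)^2=4 + (25-13)^2=144). Sum = 593. MSE = 593/4.

593/4


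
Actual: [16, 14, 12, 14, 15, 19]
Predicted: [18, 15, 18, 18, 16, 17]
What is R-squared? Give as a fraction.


Mean(y) = 15. SS_res = 62. SS_tot = 28. R^2 = 1 - 62/(28) = -17/14.

-17/14


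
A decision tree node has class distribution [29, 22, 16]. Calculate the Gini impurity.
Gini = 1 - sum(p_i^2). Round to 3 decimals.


Total = 67. Proportions: 29/67, 22/67, 16/67. sum(p_i^2) = 0.3522. Gini = 1 - 0.3522 = 0.6478, which rounds to 0.648.

0.648


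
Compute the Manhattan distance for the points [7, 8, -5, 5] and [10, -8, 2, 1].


d = sum of absolute differences: |7-10|=3 + |8--8|=16 + |-5-2|=7 + |5-1|=4 = 30.

30


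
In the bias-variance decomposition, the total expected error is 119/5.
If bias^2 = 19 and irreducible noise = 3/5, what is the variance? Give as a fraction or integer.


Total error = bias^2 + variance + irreducible noise. So variance = 119/5 - 19 - 3/5 = 21/5.

21/5


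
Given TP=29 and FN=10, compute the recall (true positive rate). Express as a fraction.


Recall = TP / (TP + FN) = 29 / 39 = 29/39.

29/39


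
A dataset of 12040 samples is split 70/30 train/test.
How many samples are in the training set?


Test set = 12040 * 30% = 3612. Training set = 12040 - 3612 = 8428.

8428


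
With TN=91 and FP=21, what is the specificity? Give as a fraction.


Specificity = TN / (TN + FP) = 91 / 112 = 13/16.

13/16


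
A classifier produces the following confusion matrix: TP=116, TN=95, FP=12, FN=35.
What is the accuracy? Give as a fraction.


Accuracy = (TP + TN) / (TP + TN + FP + FN) = (116 + 95) / 258 = 211/258.

211/258


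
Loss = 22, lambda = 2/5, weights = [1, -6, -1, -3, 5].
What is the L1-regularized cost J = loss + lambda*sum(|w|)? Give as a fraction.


L1 norm = sum(|w|) = 16. J = 22 + 2/5 * 16 = 142/5.

142/5


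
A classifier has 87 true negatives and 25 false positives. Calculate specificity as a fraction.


Specificity = TN / (TN + FP) = 87 / 112 = 87/112.

87/112


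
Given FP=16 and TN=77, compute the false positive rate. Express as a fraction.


FPR = FP / (FP + TN) = 16 / 93 = 16/93.

16/93


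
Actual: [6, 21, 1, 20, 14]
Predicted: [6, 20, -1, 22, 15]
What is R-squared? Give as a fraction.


Mean(y) = 62/5. SS_res = 10. SS_tot = 1526/5. R^2 = 1 - 10/(1526/5) = 738/763.

738/763


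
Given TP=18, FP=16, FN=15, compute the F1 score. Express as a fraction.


Precision = 18/34 = 9/17. Recall = 18/33 = 6/11. F1 = 2*P*R/(P+R) = 36/67.

36/67


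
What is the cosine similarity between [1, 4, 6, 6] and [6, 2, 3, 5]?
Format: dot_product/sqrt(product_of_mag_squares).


dot = 62. |a|^2 = 89, |b|^2 = 74. cos = 62/sqrt(6586).

62/sqrt(6586)


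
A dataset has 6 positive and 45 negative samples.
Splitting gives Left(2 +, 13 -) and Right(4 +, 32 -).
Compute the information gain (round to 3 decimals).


H(parent) = 0.5226. H(left) = 0.5665, H(right) = 0.5033. Weighted = (15/51)*0.5665 + (36/51)*0.5033 = 0.5219. IG = 0.5226 - 0.5219 = 0.0007, which rounds to 0.001.

0.001


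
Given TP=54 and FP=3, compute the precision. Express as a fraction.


Precision = TP / (TP + FP) = 54 / 57 = 18/19.

18/19


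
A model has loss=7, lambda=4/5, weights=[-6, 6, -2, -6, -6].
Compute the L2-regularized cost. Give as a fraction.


L2 sq norm = sum(w^2) = 148. J = 7 + 4/5 * 148 = 627/5.

627/5


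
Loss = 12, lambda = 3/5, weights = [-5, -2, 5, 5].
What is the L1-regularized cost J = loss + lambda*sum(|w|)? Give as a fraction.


L1 norm = sum(|w|) = 17. J = 12 + 3/5 * 17 = 111/5.

111/5


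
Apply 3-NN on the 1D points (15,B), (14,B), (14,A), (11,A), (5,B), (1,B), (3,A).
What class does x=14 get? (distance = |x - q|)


Distances: |15-14|=1, |14-14|=0, |14-14|=0, |11-14|=3, |5-14|=9, |1-14|=13, |3-14|=11. 3 nearest: (14,A), (14,B), (15,B). Counts: {'A': 1, 'B': 2}. Majority class: B.

B


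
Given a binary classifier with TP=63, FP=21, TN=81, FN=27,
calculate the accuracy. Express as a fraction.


Accuracy = (TP + TN) / (TP + TN + FP + FN) = (63 + 81) / 192 = 3/4.

3/4


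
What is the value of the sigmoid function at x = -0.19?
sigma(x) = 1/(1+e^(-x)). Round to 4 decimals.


sigma(-0.19) = 1/(1+e^(0.19)) = 1/(1+1.209250) = 1/2.209250 = 0.4526.

0.4526


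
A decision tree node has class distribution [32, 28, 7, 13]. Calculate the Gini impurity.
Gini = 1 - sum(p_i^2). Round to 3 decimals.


Total = 80. Proportions: 32/80, 28/80, 7/80, 13/80. sum(p_i^2) = 0.3166. Gini = 1 - 0.3166 = 0.6834, which rounds to 0.683.

0.683


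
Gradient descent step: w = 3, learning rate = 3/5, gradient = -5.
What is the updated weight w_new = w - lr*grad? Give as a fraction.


w_new = 3 - 3/5 * -5 = 3 - -3 = 6.

6


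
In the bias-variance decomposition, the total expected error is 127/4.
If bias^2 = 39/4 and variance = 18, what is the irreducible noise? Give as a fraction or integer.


Total error = bias^2 + variance + irreducible noise. So irreducible noise = 127/4 - 39/4 - 18 = 4.

4


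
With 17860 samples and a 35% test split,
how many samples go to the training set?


Test set = 17860 * 35% = 6251. Training set = 17860 - 6251 = 11609.

11609


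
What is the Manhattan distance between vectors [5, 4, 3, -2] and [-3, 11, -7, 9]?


d = sum of absolute differences: |5--3|=8 + |4-11|=7 + |3--7|=10 + |-2-9|=11 = 36.

36


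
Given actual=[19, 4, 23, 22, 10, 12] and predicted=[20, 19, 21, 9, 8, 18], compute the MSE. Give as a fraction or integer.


MSE = (1/6) * ((19-20)^2=1 + (4-19)^2=225 + (23-21)^2=4 + (22-9)^2=169 + (10-8)^2=4 + (12-18)^2=36). Sum = 439. MSE = 439/6.

439/6


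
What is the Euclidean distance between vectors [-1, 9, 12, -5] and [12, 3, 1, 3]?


d = sqrt(sum of squared differences). (-1-12)^2=169, (9-3)^2=36, (12-1)^2=121, (-5-3)^2=64. Sum = 390.

sqrt(390)


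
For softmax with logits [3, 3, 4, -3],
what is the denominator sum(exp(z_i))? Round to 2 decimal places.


Denom = e^3=20.0855 + e^3=20.0855 + e^4=54.5982 + e^-3=0.0498. Sum = 94.8190, which rounds to 94.82.

94.82


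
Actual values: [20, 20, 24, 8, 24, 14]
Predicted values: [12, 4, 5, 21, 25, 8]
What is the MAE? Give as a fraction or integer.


MAE = (1/6) * (|20-12|=8 + |20-4|=16 + |24-5|=19 + |8-21|=13 + |24-25|=1 + |14-8|=6). Sum = 63. MAE = 21/2.

21/2


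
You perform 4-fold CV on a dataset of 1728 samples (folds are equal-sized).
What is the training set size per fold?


Each validation fold has 1728/4 = 432 samples. Training set = 1728 - 432 = 1296.

1296


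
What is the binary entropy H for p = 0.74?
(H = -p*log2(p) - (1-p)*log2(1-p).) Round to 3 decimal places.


H = -0.74*log2(0.74) - 0.26*log2(0.26) = 0.827.

0.827


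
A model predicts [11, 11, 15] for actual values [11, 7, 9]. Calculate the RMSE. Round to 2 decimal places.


MSE = 17.3333. RMSE = sqrt(17.3333) = 4.16.

4.16


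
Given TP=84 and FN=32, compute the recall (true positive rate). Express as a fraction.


Recall = TP / (TP + FN) = 84 / 116 = 21/29.

21/29


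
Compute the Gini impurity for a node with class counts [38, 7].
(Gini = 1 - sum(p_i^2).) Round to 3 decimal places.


Total = 45. Proportions: 38/45, 7/45. sum(p_i^2) = 0.7373. Gini = 1 - 0.7373 = 0.2627, which rounds to 0.263.

0.263


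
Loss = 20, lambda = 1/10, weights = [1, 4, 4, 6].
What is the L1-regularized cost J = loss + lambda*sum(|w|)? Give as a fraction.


L1 norm = sum(|w|) = 15. J = 20 + 1/10 * 15 = 43/2.

43/2


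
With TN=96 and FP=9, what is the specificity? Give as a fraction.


Specificity = TN / (TN + FP) = 96 / 105 = 32/35.

32/35


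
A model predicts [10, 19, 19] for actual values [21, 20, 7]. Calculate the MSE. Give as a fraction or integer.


MSE = (1/3) * ((21-10)^2=121 + (20-19)^2=1 + (7-19)^2=144). Sum = 266. MSE = 266/3.

266/3


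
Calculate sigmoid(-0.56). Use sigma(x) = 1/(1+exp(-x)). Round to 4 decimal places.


sigma(-0.56) = 1/(1+e^(0.56)) = 1/(1+1.750673) = 1/2.750673 = 0.3635.

0.3635


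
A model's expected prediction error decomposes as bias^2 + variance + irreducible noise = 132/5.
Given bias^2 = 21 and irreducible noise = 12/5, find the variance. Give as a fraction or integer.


Total error = bias^2 + variance + irreducible noise. So variance = 132/5 - 21 - 12/5 = 3.

3


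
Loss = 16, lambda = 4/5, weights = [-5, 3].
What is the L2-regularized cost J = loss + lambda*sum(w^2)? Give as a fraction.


L2 sq norm = sum(w^2) = 34. J = 16 + 4/5 * 34 = 216/5.

216/5


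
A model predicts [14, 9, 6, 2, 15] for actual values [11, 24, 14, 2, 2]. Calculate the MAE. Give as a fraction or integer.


MAE = (1/5) * (|11-14|=3 + |24-9|=15 + |14-6|=8 + |2-2|=0 + |2-15|=13). Sum = 39. MAE = 39/5.

39/5


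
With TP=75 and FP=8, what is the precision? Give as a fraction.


Precision = TP / (TP + FP) = 75 / 83 = 75/83.

75/83


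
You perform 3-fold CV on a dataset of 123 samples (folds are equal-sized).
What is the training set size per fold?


Each validation fold has 123/3 = 41 samples. Training set = 123 - 41 = 82.

82


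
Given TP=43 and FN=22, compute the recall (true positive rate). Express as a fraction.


Recall = TP / (TP + FN) = 43 / 65 = 43/65.

43/65


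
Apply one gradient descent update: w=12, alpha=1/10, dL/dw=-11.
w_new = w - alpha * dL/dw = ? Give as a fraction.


w_new = 12 - 1/10 * -11 = 12 - -11/10 = 131/10.

131/10


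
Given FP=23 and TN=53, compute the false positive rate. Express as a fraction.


FPR = FP / (FP + TN) = 23 / 76 = 23/76.

23/76


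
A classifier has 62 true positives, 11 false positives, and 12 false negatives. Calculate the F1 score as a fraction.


Precision = 62/73 = 62/73. Recall = 62/74 = 31/37. F1 = 2*P*R/(P+R) = 124/147.

124/147


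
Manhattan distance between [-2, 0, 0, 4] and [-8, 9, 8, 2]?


d = sum of absolute differences: |-2--8|=6 + |0-9|=9 + |0-8|=8 + |4-2|=2 = 25.

25


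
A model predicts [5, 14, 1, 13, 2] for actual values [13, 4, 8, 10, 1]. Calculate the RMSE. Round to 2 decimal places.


MSE = 44.6000. RMSE = sqrt(44.6000) = 6.68.

6.68


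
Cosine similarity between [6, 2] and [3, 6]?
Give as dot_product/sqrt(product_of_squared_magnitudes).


dot = 30. |a|^2 = 40, |b|^2 = 45. cos = 30/sqrt(1800).

30/sqrt(1800)


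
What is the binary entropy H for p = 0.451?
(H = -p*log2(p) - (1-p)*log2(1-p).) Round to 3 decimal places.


H = -0.451*log2(0.451) - 0.549*log2(0.549) = 0.993.

0.993


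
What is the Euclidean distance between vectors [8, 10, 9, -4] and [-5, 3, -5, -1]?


d = sqrt(sum of squared differences). (8--5)^2=169, (10-3)^2=49, (9--5)^2=196, (-4--1)^2=9. Sum = 423.

sqrt(423)


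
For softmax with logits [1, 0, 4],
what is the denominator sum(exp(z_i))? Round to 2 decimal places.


Denom = e^1=2.7183 + e^0=1.0000 + e^4=54.5982. Sum = 58.3165, which rounds to 58.32.

58.32


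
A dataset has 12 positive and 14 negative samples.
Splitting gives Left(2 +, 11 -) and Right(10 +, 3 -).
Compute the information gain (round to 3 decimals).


H(parent) = 0.9957. H(left) = 0.6194, H(right) = 0.7793. Weighted = (13/26)*0.6194 + (13/26)*0.7793 = 0.6994. IG = 0.9957 - 0.6994 = 0.2963, which rounds to 0.296.

0.296


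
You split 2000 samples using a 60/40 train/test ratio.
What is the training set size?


Test set = 2000 * 40% = 800. Training set = 2000 - 800 = 1200.

1200


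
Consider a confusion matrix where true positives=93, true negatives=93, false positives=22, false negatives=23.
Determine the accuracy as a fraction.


Accuracy = (TP + TN) / (TP + TN + FP + FN) = (93 + 93) / 231 = 62/77.

62/77


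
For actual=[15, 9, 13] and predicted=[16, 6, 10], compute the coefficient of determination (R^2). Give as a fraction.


Mean(y) = 37/3. SS_res = 19. SS_tot = 56/3. R^2 = 1 - 19/(56/3) = -1/56.

-1/56


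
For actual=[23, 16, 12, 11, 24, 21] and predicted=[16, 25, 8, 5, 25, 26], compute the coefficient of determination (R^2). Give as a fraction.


Mean(y) = 107/6. SS_res = 208. SS_tot = 953/6. R^2 = 1 - 208/(953/6) = -295/953.

-295/953


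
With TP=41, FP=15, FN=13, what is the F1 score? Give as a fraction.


Precision = 41/56 = 41/56. Recall = 41/54 = 41/54. F1 = 2*P*R/(P+R) = 41/55.

41/55


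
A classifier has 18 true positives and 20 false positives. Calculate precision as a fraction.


Precision = TP / (TP + FP) = 18 / 38 = 9/19.

9/19


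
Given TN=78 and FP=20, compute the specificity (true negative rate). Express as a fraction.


Specificity = TN / (TN + FP) = 78 / 98 = 39/49.

39/49


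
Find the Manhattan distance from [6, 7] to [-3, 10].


d = sum of absolute differences: |6--3|=9 + |7-10|=3 = 12.

12


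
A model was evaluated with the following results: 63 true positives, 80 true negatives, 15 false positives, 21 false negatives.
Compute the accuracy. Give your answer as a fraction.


Accuracy = (TP + TN) / (TP + TN + FP + FN) = (63 + 80) / 179 = 143/179.

143/179


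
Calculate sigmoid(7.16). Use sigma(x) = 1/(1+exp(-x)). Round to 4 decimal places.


sigma(7.16) = 1/(1+e^(-7.16)) = 1/(1+0.000777) = 1/1.000777 = 0.9992.

0.9992


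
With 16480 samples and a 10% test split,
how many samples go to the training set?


Test set = 16480 * 10% = 1648. Training set = 16480 - 1648 = 14832.

14832


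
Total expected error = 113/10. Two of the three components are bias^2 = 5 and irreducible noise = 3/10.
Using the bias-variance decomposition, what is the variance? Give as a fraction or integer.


Total error = bias^2 + variance + irreducible noise. So variance = 113/10 - 5 - 3/10 = 6.

6


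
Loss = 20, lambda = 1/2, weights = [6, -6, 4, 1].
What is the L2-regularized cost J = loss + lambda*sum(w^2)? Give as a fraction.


L2 sq norm = sum(w^2) = 89. J = 20 + 1/2 * 89 = 129/2.

129/2


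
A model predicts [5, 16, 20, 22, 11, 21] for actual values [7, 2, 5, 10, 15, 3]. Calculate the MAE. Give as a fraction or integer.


MAE = (1/6) * (|7-5|=2 + |2-16|=14 + |5-20|=15 + |10-22|=12 + |15-11|=4 + |3-21|=18). Sum = 65. MAE = 65/6.

65/6


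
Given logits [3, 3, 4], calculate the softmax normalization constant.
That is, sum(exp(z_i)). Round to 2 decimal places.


Denom = e^3=20.0855 + e^3=20.0855 + e^4=54.5982. Sum = 94.7692, which rounds to 94.77.

94.77


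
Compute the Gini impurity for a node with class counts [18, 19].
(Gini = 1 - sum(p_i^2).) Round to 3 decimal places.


Total = 37. Proportions: 18/37, 19/37. sum(p_i^2) = 0.5004. Gini = 1 - 0.5004 = 0.4996, which rounds to 0.500.

0.500


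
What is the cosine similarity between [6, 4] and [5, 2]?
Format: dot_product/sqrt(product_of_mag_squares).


dot = 38. |a|^2 = 52, |b|^2 = 29. cos = 38/sqrt(1508).

38/sqrt(1508)


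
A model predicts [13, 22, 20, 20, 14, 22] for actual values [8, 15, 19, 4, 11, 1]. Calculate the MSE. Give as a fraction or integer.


MSE = (1/6) * ((8-13)^2=25 + (15-22)^2=49 + (19-20)^2=1 + (4-20)^2=256 + (11-14)^2=9 + (1-22)^2=441). Sum = 781. MSE = 781/6.

781/6


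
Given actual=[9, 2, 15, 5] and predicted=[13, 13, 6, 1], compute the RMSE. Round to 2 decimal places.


MSE = 58.5000. RMSE = sqrt(58.5000) = 7.65.

7.65


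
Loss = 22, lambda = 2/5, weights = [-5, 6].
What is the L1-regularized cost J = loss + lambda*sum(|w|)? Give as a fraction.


L1 norm = sum(|w|) = 11. J = 22 + 2/5 * 11 = 132/5.

132/5


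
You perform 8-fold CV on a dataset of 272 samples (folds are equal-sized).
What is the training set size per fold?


Each validation fold has 272/8 = 34 samples. Training set = 272 - 34 = 238.

238


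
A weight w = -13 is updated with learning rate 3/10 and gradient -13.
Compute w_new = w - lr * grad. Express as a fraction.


w_new = -13 - 3/10 * -13 = -13 - -39/10 = -91/10.

-91/10


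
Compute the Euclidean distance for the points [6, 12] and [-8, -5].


d = sqrt(sum of squared differences). (6--8)^2=196, (12--5)^2=289. Sum = 485.

sqrt(485)


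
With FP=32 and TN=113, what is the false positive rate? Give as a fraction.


FPR = FP / (FP + TN) = 32 / 145 = 32/145.

32/145


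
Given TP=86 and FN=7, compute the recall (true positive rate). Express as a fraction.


Recall = TP / (TP + FN) = 86 / 93 = 86/93.

86/93


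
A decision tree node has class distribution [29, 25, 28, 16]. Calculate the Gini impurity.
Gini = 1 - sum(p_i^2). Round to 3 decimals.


Total = 98. Proportions: 29/98, 25/98, 28/98, 16/98. sum(p_i^2) = 0.2609. Gini = 1 - 0.2609 = 0.7391, which rounds to 0.739.

0.739


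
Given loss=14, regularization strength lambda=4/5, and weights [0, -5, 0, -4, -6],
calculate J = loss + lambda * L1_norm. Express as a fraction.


L1 norm = sum(|w|) = 15. J = 14 + 4/5 * 15 = 26.

26


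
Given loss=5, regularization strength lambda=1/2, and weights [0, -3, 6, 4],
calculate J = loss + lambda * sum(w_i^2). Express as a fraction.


L2 sq norm = sum(w^2) = 61. J = 5 + 1/2 * 61 = 71/2.

71/2


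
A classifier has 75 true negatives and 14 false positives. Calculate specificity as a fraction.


Specificity = TN / (TN + FP) = 75 / 89 = 75/89.

75/89


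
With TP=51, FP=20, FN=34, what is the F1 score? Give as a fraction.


Precision = 51/71 = 51/71. Recall = 51/85 = 3/5. F1 = 2*P*R/(P+R) = 17/26.

17/26


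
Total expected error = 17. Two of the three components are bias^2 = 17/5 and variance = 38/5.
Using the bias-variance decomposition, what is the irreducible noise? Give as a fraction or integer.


Total error = bias^2 + variance + irreducible noise. So irreducible noise = 17 - 17/5 - 38/5 = 6.

6


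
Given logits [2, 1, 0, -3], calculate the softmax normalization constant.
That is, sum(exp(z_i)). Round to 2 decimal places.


Denom = e^2=7.3891 + e^1=2.7183 + e^0=1.0000 + e^-3=0.0498. Sum = 11.1572, which rounds to 11.16.

11.16


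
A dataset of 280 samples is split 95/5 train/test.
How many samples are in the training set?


Test set = 280 * 5% = 14. Training set = 280 - 14 = 266.

266


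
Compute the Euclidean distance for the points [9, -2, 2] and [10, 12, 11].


d = sqrt(sum of squared differences). (9-10)^2=1, (-2-12)^2=196, (2-11)^2=81. Sum = 278.

sqrt(278)


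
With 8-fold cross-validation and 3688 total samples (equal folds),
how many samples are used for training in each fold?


Each validation fold has 3688/8 = 461 samples. Training set = 3688 - 461 = 3227.

3227


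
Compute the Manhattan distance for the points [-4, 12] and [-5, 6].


d = sum of absolute differences: |-4--5|=1 + |12-6|=6 = 7.

7


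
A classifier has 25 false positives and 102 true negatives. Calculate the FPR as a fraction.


FPR = FP / (FP + TN) = 25 / 127 = 25/127.

25/127


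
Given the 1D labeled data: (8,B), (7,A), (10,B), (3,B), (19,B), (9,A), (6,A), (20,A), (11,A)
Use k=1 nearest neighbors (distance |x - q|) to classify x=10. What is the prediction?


Distances: |8-10|=2, |7-10|=3, |10-10|=0, |3-10|=7, |19-10|=9, |9-10|=1, |6-10|=4, |20-10|=10, |11-10|=1. 1 nearest: (10,B). Counts: {'B': 1}. Majority class: B.

B


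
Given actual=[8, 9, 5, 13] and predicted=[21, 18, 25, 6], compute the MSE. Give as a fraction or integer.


MSE = (1/4) * ((8-21)^2=169 + (9-18)^2=81 + (5-25)^2=400 + (13-6)^2=49). Sum = 699. MSE = 699/4.

699/4


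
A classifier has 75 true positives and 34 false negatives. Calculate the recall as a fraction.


Recall = TP / (TP + FN) = 75 / 109 = 75/109.

75/109


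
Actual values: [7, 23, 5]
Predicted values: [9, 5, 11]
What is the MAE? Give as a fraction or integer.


MAE = (1/3) * (|7-9|=2 + |23-5|=18 + |5-11|=6). Sum = 26. MAE = 26/3.

26/3


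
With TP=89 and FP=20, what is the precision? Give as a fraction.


Precision = TP / (TP + FP) = 89 / 109 = 89/109.

89/109


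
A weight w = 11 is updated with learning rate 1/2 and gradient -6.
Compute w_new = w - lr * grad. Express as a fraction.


w_new = 11 - 1/2 * -6 = 11 - -3 = 14.

14


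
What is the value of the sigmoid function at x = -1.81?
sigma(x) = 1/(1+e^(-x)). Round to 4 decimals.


sigma(-1.81) = 1/(1+e^(1.81)) = 1/(1+6.110447) = 1/7.110447 = 0.1406.

0.1406


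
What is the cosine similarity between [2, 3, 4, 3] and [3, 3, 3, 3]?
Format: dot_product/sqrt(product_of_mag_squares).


dot = 36. |a|^2 = 38, |b|^2 = 36. cos = 36/sqrt(1368).

36/sqrt(1368)


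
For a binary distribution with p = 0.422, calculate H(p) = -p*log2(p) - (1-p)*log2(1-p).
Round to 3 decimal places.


H = -0.422*log2(0.422) - 0.578*log2(0.578) = 0.982.

0.982


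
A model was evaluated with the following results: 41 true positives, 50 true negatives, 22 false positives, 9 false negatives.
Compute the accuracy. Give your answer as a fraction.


Accuracy = (TP + TN) / (TP + TN + FP + FN) = (41 + 50) / 122 = 91/122.

91/122


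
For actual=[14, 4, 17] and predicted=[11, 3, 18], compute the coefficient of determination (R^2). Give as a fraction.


Mean(y) = 35/3. SS_res = 11. SS_tot = 278/3. R^2 = 1 - 11/(278/3) = 245/278.

245/278


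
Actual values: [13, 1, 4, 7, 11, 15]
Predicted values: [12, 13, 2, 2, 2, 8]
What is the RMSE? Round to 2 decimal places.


MSE = 50.6667. RMSE = sqrt(50.6667) = 7.12.

7.12


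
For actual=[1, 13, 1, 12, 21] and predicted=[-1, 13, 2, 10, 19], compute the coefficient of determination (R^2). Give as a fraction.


Mean(y) = 48/5. SS_res = 13. SS_tot = 1476/5. R^2 = 1 - 13/(1476/5) = 1411/1476.

1411/1476


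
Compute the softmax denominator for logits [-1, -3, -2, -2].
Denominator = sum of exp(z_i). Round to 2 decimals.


Denom = e^-1=0.3679 + e^-3=0.0498 + e^-2=0.1353 + e^-2=0.1353. Sum = 0.6883, which rounds to 0.69.

0.69


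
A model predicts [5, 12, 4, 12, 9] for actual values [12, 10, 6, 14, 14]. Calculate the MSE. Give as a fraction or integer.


MSE = (1/5) * ((12-5)^2=49 + (10-12)^2=4 + (6-4)^2=4 + (14-12)^2=4 + (14-9)^2=25). Sum = 86. MSE = 86/5.

86/5


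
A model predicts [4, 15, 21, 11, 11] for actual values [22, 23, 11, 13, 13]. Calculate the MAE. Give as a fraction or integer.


MAE = (1/5) * (|22-4|=18 + |23-15|=8 + |11-21|=10 + |13-11|=2 + |13-11|=2). Sum = 40. MAE = 8.

8


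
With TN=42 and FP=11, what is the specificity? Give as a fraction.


Specificity = TN / (TN + FP) = 42 / 53 = 42/53.

42/53


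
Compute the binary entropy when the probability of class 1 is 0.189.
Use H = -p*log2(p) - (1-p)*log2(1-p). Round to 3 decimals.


H = -0.189*log2(0.189) - 0.811*log2(0.811) = 0.699.

0.699


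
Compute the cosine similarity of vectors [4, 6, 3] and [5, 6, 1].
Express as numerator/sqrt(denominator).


dot = 59. |a|^2 = 61, |b|^2 = 62. cos = 59/sqrt(3782).

59/sqrt(3782)


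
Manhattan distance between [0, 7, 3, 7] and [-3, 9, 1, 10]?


d = sum of absolute differences: |0--3|=3 + |7-9|=2 + |3-1|=2 + |7-10|=3 = 10.

10


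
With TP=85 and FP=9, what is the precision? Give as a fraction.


Precision = TP / (TP + FP) = 85 / 94 = 85/94.

85/94


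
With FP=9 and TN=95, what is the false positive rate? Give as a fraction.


FPR = FP / (FP + TN) = 9 / 104 = 9/104.

9/104


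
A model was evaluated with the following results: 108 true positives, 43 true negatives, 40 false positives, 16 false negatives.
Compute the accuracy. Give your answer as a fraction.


Accuracy = (TP + TN) / (TP + TN + FP + FN) = (108 + 43) / 207 = 151/207.

151/207


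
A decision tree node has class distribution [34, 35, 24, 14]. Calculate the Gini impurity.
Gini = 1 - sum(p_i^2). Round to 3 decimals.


Total = 107. Proportions: 34/107, 35/107, 24/107, 14/107. sum(p_i^2) = 0.2754. Gini = 1 - 0.2754 = 0.7246, which rounds to 0.725.

0.725


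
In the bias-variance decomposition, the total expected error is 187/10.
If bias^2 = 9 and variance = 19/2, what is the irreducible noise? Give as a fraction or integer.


Total error = bias^2 + variance + irreducible noise. So irreducible noise = 187/10 - 9 - 19/2 = 1/5.

1/5


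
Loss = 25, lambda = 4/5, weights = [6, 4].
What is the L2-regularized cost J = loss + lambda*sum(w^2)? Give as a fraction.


L2 sq norm = sum(w^2) = 52. J = 25 + 4/5 * 52 = 333/5.

333/5


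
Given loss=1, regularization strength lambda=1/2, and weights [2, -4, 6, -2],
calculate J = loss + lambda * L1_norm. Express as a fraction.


L1 norm = sum(|w|) = 14. J = 1 + 1/2 * 14 = 8.

8


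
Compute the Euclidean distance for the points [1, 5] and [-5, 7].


d = sqrt(sum of squared differences). (1--5)^2=36, (5-7)^2=4. Sum = 40.

sqrt(40)


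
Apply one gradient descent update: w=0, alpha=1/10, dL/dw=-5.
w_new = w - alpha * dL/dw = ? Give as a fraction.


w_new = 0 - 1/10 * -5 = 0 - -1/2 = 1/2.

1/2


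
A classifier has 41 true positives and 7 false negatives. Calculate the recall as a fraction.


Recall = TP / (TP + FN) = 41 / 48 = 41/48.

41/48


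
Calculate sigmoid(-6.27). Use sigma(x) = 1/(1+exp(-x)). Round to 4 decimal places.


sigma(-6.27) = 1/(1+e^(6.27)) = 1/(1+528.477378) = 1/529.477378 = 0.0019.

0.0019
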